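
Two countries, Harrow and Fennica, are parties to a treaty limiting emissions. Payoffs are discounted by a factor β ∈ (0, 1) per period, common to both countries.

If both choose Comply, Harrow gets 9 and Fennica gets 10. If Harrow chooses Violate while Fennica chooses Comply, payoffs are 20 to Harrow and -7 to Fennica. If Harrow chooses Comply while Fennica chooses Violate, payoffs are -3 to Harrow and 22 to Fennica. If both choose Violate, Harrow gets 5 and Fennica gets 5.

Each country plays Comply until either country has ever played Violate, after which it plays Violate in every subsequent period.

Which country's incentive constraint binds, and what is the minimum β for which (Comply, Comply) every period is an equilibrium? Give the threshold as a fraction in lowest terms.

Harrow: cooperation gives 9 each period; deviation gives 20 once then 5 forever.
  9/(1−β) ≥ 20 + 5β/(1−β) ⇒ β ≥ 11/15.
Fennica: cooperation gives 10 each period; deviation gives 22 once then 5 forever.
  β ≥ 12/17.
Both must hold, so the binding constraint is Harrow's: β ≥ 11/15.

Harrow; β ≥ 11/15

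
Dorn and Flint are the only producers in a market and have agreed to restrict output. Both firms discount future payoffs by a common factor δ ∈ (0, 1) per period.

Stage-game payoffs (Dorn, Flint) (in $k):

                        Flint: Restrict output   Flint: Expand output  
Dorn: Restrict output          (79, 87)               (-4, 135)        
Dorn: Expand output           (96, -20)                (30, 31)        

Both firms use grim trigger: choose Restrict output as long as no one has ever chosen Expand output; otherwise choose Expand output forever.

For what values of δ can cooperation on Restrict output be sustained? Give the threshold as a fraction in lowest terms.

Dorn: cooperation gives 79 each period; deviation gives 96 once then 30 forever.
  79/(1−δ) ≥ 96 + 30δ/(1−δ) ⇒ δ ≥ 17/66.
Flint: cooperation gives 87 each period; deviation gives 135 once then 31 forever.
  δ ≥ 48/104 = 6/13.
Both must hold, so the binding constraint is Flint's: δ ≥ 6/13.

6/13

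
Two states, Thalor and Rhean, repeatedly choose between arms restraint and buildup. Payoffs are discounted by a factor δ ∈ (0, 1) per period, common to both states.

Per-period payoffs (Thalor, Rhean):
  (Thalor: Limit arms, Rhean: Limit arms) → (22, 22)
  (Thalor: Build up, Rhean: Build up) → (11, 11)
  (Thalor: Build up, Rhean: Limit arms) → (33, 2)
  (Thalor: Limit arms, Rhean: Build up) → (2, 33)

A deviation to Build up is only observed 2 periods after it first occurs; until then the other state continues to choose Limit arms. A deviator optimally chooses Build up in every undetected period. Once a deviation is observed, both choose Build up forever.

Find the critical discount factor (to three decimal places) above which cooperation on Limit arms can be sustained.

0.707

Deviating for the 2 undetected periods gains 33−22 = 11 per period over cooperation, then loses 22−11 = 11 per period forever once punishment starts.
Gain: 11(1 + δ + … + δ^1); loss: 11·δ^2/(1−δ).
No profitable deviation ⇔ 11(1−δ^2) ≤ 11·δ^2, i.e. δ^2 ≥ 11/(11+11) = 1/2.
Hence δ ≥ (1/2)^(1/2) ≈ 0.707.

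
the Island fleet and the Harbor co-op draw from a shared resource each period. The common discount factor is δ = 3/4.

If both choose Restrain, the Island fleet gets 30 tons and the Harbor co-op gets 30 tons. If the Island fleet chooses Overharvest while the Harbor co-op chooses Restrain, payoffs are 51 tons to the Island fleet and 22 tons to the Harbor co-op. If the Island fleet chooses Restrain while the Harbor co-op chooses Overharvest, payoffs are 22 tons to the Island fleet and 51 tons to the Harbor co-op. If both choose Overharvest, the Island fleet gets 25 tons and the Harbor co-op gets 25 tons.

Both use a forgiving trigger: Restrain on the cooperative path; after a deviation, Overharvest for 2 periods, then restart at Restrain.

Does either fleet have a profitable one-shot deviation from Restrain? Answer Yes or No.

Yes

Comparing payoff streams over the 3 periods until play realigns: cooperate → 30(1+δ+…+δ^2); deviate → 51 + 25(δ+…+δ^2).
Cooperation is sustained iff (30−25)(δ+…+δ^2) ≥ 51−30.
δ+…+δ^2 = 3/4·(1−(3/4)^2)/(1−3/4) = 1.3125, and (51−30)/(30−25) = 4.2000.
1.3125 < 4.2000, so cooperation is not sustainable.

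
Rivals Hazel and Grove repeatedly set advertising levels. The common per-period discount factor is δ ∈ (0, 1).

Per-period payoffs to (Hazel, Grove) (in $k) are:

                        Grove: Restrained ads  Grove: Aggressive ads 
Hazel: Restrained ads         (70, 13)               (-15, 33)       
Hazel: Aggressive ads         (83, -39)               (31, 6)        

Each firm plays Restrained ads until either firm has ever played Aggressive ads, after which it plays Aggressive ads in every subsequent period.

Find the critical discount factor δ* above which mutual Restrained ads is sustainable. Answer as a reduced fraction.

For Hazel: deviation gain 83−70 = 13, per-period punishment loss 70−31 = 39. IC gives δ ≥ 13/52 = 1/4.
For Grove: gain 20, loss 7 per period, so δ ≥ 20/27.
The tighter constraint is Grove's, so cooperation needs δ ≥ 20/27.

20/27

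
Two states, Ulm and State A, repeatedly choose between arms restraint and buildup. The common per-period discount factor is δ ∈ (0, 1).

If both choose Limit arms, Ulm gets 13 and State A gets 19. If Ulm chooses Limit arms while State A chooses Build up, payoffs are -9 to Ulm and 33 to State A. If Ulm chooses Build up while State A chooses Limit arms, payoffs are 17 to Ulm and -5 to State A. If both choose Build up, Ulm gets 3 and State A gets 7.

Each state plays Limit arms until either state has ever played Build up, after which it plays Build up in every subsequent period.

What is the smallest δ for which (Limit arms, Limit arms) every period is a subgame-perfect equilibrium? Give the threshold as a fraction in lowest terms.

7/13

For Ulm: deviation gain 17−13 = 4, per-period punishment loss 13−3 = 10. IC gives δ ≥ 4/14 = 2/7.
For State A: gain 14, loss 12 per period, so δ ≥ 14/26 = 7/13.
The tighter constraint is State A's, so cooperation needs δ ≥ 7/13.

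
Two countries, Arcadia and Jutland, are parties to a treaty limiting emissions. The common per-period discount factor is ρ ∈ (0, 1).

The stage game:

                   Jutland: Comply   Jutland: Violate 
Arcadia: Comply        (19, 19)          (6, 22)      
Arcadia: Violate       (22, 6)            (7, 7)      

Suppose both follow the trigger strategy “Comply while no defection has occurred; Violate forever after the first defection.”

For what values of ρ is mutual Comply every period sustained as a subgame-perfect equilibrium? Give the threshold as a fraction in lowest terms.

1/5

Cooperation forever yields 19 each period: 19/(1−ρ).
Deviating yields 22 once, then 7 forever: 22 + 7ρ/(1−ρ).
No profitable deviation requires 19/(1−ρ) ≥ 22 + 7ρ/(1−ρ).
Multiplying by (1−ρ): 19 ≥ 22(1−ρ) + 7ρ = 22 − 15ρ.
So 15ρ ≥ 3, i.e. ρ ≥ 3/15 = 1/5.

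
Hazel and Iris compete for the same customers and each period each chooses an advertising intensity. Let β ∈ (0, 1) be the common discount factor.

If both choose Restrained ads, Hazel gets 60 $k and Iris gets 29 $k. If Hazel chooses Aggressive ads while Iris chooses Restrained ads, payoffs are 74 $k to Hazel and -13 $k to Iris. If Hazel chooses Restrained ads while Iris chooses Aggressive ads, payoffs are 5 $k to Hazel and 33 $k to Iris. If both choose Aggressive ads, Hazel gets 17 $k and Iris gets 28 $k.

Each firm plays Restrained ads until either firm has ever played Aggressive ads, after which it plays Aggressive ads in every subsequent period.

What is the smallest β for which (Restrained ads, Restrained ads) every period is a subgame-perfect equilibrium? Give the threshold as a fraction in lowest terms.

4/5

For Hazel: deviation gain 74−60 = 14, per-period punishment loss 60−17 = 43. IC gives β ≥ 14/57.
For Iris: gain 4, loss 1 per period, so β ≥ 4/5.
The tighter constraint is Iris's, so cooperation needs β ≥ 4/5.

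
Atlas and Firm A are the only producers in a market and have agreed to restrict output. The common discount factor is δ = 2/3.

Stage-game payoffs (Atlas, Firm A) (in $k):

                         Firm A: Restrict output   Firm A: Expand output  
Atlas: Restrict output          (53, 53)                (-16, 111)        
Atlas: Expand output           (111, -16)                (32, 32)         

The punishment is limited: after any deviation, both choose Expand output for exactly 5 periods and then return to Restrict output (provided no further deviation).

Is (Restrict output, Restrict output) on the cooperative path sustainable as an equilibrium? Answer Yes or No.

No

A one-shot deviation gives 111 now, then 32 for 5 periods, then back to 53.
Gain from deviating: (111−53) today; loss: (53−32) in each of the next 5 periods.
No-deviation condition: (53−32)(δ+…+δ^5) ≥ 111−53, i.e. δ+…+δ^5 ≥ 58/21.
At δ = 2/3: δ+…+δ^5 = 1.7366 < 2.7619.
So cooperation is not sustainable.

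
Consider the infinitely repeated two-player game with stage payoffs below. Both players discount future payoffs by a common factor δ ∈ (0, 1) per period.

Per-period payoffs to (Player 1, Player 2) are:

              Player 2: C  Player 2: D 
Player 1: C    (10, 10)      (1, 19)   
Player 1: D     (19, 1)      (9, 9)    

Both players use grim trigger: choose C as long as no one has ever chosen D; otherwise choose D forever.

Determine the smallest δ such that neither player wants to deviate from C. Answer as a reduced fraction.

10/(1−δ) ≥ 19 + 9δ/(1−δ)
10 ≥ 19 − 10δ
δ ≥ 9/10.

9/10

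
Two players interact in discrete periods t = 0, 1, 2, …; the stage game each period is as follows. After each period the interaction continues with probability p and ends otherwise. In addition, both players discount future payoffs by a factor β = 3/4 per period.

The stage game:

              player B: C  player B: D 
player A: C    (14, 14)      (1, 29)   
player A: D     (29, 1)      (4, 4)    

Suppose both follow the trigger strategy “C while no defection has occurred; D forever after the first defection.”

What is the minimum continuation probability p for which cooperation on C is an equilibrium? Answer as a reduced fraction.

4/5

Expected continuation weight on next period's payoff is β·p = 3/4·p, which plays the role of the discount factor.
Cooperation requires 3/4·p ≥ (29−14)/(29−4) = 3/5, hence p ≥ 4/5.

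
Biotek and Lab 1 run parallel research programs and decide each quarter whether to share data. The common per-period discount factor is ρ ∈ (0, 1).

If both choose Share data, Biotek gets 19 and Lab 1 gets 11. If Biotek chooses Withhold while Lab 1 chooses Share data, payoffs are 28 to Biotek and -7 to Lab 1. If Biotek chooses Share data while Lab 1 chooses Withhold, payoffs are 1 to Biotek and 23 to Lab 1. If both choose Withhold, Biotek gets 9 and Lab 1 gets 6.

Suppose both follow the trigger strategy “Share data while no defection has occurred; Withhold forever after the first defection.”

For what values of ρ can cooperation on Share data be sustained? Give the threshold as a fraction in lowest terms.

Biotek's threshold: (28−19)/(28−9) = 9/19.
Lab 1's threshold: (23−11)/(23−6) = 12/17.
9/19 < 12/17, so Lab 1 binds and ρ* = 12/17.

12/17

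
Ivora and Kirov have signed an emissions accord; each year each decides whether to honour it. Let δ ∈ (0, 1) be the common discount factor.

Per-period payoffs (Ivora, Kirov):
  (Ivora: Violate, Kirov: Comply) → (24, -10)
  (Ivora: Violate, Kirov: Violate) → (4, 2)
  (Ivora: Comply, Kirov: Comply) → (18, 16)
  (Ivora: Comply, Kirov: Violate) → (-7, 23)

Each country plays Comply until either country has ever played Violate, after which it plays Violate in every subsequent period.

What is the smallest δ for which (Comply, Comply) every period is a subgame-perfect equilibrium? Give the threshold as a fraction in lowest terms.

1/3

Ivora: cooperation gives 18 each period; deviation gives 24 once then 4 forever.
  18/(1−δ) ≥ 24 + 4δ/(1−δ) ⇒ δ ≥ 6/20 = 3/10.
Kirov: cooperation gives 16 each period; deviation gives 23 once then 2 forever.
  δ ≥ 7/21 = 1/3.
Both must hold, so the binding constraint is Kirov's: δ ≥ 1/3.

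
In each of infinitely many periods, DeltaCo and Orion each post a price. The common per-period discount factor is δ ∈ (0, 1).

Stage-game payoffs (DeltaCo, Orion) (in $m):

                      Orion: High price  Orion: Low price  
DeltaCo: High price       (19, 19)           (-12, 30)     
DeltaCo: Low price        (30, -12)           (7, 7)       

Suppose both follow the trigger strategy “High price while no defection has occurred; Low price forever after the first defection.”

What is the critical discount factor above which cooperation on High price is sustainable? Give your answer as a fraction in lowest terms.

Under grim trigger the critical discount factor is (T−C)/(T−P) with T = 30, C = 19, P = 7.
δ* = (30−19)/(30−7) = 11/23.

11/23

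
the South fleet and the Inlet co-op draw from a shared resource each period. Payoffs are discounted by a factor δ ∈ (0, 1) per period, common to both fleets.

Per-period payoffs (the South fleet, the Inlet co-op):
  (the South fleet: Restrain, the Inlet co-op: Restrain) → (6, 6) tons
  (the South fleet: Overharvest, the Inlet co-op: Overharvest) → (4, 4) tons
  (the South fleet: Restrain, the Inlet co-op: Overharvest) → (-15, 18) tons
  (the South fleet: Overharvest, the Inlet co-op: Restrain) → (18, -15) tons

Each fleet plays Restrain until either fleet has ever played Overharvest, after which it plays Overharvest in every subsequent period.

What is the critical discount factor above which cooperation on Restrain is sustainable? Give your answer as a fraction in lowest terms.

6/7

Cooperation forever yields 6 each period: 6/(1−δ).
Deviating yields 18 once, then 4 forever: 18 + 4δ/(1−δ).
No profitable deviation requires 6/(1−δ) ≥ 18 + 4δ/(1−δ).
Multiplying by (1−δ): 6 ≥ 18(1−δ) + 4δ = 18 − 14δ.
So 14δ ≥ 12, i.e. δ ≥ 12/14 = 6/7.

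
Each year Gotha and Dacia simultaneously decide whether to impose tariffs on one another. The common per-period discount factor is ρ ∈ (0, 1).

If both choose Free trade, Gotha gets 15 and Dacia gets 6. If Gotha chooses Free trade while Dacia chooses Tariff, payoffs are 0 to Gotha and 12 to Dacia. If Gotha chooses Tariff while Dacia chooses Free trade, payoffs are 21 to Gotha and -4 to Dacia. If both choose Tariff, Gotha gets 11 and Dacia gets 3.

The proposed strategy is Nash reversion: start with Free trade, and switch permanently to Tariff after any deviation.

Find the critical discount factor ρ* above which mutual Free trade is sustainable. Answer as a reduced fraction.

For Gotha: deviation gain 21−15 = 6, per-period punishment loss 15−11 = 4. IC gives ρ ≥ 6/10 = 3/5.
For Dacia: gain 6, loss 3 per period, so ρ ≥ 6/9 = 2/3.
The tighter constraint is Dacia's, so cooperation needs ρ ≥ 2/3.

2/3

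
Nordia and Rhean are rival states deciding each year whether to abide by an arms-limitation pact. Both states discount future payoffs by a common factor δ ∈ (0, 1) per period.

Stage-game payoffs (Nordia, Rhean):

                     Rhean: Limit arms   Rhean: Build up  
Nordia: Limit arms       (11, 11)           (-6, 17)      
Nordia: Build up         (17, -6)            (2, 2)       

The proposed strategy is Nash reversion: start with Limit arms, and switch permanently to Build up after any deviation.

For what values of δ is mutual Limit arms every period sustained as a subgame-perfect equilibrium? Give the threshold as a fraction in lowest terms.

One-period gain from deviating is 17 − 11 = 6. The loss is 11 − 2 = 9 in every subsequent period, with present value 9·δ/(1−δ).
Deviation is unprofitable when 9·δ/(1−δ) ≥ 6, i.e. δ/(1−δ) ≥ 2/3.
Equivalently δ ≥ 6/(6+9) = 2/5.

2/5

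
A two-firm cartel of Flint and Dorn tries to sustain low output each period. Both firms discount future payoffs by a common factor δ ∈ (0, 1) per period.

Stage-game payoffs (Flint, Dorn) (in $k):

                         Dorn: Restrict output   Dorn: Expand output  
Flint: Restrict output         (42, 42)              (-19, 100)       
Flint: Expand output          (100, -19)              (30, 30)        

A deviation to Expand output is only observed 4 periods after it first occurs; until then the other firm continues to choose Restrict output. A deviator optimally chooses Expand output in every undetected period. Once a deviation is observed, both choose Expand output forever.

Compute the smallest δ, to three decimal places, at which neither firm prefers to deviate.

Deviating for the 4 undetected periods gains 100−42 = 58 per period over cooperation, then loses 42−30 = 12 per period forever once punishment starts.
Gain: 58(1 + δ + … + δ^3); loss: 12·δ^4/(1−δ).
No profitable deviation ⇔ 58(1−δ^4) ≤ 12·δ^4, i.e. δ^4 ≥ 58/(58+12) = 29/35.
Hence δ ≥ (29/35)^(1/4) ≈ 0.954.

0.954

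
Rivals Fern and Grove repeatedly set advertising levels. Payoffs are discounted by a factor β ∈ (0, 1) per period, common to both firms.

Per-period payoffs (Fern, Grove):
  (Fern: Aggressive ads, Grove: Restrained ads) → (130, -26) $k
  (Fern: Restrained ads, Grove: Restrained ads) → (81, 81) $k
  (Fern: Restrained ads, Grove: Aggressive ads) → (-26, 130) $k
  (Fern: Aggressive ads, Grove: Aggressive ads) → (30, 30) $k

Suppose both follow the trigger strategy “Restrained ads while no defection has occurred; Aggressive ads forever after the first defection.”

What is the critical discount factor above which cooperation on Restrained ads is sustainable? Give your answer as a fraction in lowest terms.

49/100

81/(1−β) ≥ 130 + 30β/(1−β)
81 ≥ 130 − 100β
β ≥ 49/100.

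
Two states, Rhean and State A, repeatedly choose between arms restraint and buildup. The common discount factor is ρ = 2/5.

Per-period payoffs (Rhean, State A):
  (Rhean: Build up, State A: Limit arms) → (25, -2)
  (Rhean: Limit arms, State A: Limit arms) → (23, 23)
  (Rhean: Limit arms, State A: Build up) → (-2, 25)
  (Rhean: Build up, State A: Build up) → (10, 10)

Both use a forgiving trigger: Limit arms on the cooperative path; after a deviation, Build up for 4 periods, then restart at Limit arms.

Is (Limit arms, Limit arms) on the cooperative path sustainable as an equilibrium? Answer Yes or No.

Yes

A one-shot deviation gives 25 now, then 10 for 4 periods, then back to 23.
Gain from deviating: (25−23) today; loss: (23−10) in each of the next 4 periods.
No-deviation condition: (23−10)(ρ+…+ρ^4) ≥ 25−23, i.e. ρ+…+ρ^4 ≥ 2/13.
At ρ = 2/5: ρ+…+ρ^4 = 0.6496 ≥ 0.1538.
So cooperation is sustainable.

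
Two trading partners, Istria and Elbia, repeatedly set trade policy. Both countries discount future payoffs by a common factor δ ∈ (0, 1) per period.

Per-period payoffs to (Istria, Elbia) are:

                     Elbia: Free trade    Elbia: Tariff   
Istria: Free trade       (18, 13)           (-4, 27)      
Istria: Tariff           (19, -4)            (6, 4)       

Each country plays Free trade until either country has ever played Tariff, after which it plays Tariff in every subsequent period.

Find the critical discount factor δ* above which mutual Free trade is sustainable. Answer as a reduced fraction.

For Istria: deviation gain 19−18 = 1, per-period punishment loss 18−6 = 12. IC gives δ ≥ 1/13.
For Elbia: gain 14, loss 9 per period, so δ ≥ 14/23.
The tighter constraint is Elbia's, so cooperation needs δ ≥ 14/23.

14/23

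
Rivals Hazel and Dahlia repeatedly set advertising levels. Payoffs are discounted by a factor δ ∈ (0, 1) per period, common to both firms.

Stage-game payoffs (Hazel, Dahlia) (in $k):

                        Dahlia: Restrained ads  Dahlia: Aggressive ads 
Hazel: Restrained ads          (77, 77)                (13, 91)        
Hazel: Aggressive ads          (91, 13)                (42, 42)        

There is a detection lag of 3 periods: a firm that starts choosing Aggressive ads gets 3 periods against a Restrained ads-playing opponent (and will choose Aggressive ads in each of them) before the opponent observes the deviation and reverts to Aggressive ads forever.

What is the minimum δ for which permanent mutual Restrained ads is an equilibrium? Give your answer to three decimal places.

A deviator earns 91 for 3 periods, then 42 forever; cooperating earns 77 forever. Multiplying the IC by (1−δ):
77 ≥ 91(1−δ^3) + 42δ^3, so 49·δ^3 ≥ 14 and δ^3 ≥ 2/7.
δ ≥ (2/7)^(1/3) ≈ 0.659.

0.659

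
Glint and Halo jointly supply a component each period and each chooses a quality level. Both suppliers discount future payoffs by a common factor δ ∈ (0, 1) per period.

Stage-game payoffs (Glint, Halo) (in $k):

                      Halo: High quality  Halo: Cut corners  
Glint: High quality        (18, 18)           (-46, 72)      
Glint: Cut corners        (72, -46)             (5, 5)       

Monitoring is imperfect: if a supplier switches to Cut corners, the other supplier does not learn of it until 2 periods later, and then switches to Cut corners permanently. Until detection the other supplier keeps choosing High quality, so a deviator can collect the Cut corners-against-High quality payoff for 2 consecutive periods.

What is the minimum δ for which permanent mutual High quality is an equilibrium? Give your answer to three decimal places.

0.898

A deviator earns 72 for 2 periods, then 5 forever; cooperating earns 18 forever. Multiplying the IC by (1−δ):
18 ≥ 72(1−δ^2) + 5δ^2, so 67·δ^2 ≥ 54 and δ^2 ≥ 54/67.
δ ≥ (54/67)^(1/2) ≈ 0.898.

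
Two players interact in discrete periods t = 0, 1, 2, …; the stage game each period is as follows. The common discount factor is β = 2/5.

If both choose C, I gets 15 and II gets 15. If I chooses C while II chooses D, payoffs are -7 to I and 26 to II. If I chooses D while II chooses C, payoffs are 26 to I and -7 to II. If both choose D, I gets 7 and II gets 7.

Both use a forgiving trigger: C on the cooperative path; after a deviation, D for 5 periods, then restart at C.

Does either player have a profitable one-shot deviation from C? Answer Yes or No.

Yes

IC: β+…+β^5 ≥ (26−15)/(15−7) = 11/8.
At β = 2/5: partial sum = 0.6598 < 1.3750. Cooperation not sustainable.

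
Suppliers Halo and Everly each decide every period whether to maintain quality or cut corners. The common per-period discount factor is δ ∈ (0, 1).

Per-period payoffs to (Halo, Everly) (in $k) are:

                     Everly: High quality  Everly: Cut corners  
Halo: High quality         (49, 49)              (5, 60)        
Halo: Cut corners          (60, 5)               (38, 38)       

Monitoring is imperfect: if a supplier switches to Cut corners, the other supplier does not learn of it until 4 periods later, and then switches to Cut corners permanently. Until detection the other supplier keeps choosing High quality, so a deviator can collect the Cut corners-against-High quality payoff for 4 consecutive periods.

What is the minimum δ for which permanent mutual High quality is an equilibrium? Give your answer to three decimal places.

A deviator earns 60 for 4 periods, then 38 forever; cooperating earns 49 forever. Multiplying the IC by (1−δ):
49 ≥ 60(1−δ^4) + 38δ^4, so 22·δ^4 ≥ 11 and δ^4 ≥ 1/2.
δ ≥ (1/2)^(1/4) ≈ 0.841.

0.841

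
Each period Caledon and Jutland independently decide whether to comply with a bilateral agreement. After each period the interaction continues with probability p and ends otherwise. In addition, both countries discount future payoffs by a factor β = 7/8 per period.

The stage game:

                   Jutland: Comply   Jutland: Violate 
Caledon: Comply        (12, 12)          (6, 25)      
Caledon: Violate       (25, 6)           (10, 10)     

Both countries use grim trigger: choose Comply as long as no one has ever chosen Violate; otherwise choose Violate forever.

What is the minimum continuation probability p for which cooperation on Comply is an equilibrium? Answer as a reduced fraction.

104/105

With continuation probability p and discount β, the effective per-period discount factor is βp.
Grim-trigger IC: βp ≥ (25−12)/(25−10) = 13/15.
So p ≥ (13/15)/(7/8) = 104/105.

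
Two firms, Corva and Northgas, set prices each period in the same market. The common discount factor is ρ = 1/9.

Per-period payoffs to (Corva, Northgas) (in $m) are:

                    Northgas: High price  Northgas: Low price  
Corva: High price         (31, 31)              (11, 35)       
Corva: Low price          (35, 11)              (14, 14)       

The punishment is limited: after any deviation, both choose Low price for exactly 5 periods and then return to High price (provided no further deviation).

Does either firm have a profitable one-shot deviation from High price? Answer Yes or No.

Comparing payoff streams over the 6 periods until play realigns: cooperate → 31(1+ρ+…+ρ^5); deviate → 35 + 14(ρ+…+ρ^5).
Cooperation is sustained iff (31−14)(ρ+…+ρ^5) ≥ 35−31.
ρ+…+ρ^5 = 1/9·(1−(1/9)^5)/(1−1/9) = 0.1250, and (35−31)/(31−14) = 0.2353.
0.1250 < 0.2353, so cooperation is not sustainable.

Yes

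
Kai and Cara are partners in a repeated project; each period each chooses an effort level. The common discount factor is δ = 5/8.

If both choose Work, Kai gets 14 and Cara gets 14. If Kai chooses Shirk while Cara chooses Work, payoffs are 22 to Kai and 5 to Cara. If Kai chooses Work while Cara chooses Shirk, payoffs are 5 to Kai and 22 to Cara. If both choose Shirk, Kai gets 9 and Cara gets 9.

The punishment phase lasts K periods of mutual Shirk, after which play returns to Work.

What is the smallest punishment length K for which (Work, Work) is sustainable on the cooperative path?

Need Σ_{k=1}^{K} δ^k ≥ (22−14)/(14−9) = 1.6000 at δ = 5/8.
At K = 6 the sum is 1.5673 < 1.6000; at K = 7 it is 1.6046 ≥ 1.6000.
So the minimum punishment length is K = 7.

7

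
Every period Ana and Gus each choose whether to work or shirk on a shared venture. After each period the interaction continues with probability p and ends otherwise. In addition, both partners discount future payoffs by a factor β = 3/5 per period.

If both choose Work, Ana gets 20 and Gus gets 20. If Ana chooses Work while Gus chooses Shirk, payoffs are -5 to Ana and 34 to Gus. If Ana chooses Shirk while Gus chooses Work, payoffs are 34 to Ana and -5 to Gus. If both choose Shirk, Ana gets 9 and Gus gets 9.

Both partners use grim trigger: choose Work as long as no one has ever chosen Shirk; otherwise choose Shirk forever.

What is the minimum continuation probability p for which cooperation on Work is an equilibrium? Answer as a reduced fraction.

14/15

Expected continuation weight on next period's payoff is β·p = 3/5·p, which plays the role of the discount factor.
Cooperation requires 3/5·p ≥ (34−20)/(34−9) = 14/25, hence p ≥ 14/15.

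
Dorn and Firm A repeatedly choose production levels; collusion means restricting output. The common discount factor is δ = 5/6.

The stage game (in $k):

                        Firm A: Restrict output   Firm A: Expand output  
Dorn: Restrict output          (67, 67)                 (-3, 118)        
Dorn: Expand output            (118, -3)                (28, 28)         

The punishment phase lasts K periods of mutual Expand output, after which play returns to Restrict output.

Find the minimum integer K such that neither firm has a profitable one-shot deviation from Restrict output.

2

IC: δ(1−δ^K)/(1−δ) ≥ (118−67)/(67−28) = 17/13.
With δ = 5/6: need 1 − δ^K ≥ 17/13·(1−5/6)/(5/6), i.e. δ^K ≤ 0.7385.
Since (5/6)^1 = 0.8333 and (5/6)^2 = 0.6944, the smallest such K is 2.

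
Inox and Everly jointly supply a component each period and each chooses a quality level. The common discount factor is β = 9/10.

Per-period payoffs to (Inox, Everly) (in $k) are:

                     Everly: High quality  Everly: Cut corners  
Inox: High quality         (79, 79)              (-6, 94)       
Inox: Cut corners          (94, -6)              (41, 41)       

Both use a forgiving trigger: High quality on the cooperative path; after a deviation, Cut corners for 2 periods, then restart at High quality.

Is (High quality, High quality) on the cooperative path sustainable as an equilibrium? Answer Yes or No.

Comparing payoff streams over the 3 periods until play realigns: cooperate → 79(1+β+…+β^2); deviate → 94 + 41(β+…+β^2).
Cooperation is sustained iff (79−41)(β+…+β^2) ≥ 94−79.
β+…+β^2 = 9/10·(1−(9/10)^2)/(1−9/10) = 1.7100, and (94−79)/(79−41) = 0.3947.
1.7100 ≥ 0.3947, so cooperation is sustainable.

Yes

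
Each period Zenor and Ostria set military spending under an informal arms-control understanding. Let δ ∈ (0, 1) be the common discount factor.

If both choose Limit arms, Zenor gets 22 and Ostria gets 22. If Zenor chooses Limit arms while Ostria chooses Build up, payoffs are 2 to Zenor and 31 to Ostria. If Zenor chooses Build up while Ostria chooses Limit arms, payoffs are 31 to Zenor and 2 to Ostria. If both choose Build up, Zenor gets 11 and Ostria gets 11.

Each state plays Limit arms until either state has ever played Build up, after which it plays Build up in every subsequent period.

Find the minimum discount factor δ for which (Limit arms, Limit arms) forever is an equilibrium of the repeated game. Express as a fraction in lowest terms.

One-period gain from deviating is 31 − 22 = 9. The loss is 22 − 11 = 11 in every subsequent period, with present value 11·δ/(1−δ).
Deviation is unprofitable when 11·δ/(1−δ) ≥ 9, i.e. δ/(1−δ) ≥ 9/11.
Equivalently δ ≥ 9/(9+11) = 9/20.

9/20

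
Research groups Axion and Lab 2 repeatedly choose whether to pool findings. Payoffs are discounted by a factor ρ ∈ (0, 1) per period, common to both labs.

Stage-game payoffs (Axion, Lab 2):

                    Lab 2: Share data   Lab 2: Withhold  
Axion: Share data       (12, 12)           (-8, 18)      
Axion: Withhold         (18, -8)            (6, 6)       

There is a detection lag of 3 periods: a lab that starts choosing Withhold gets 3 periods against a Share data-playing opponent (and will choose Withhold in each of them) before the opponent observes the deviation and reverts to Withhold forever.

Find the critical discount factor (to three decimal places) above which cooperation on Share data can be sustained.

The best deviation is to choose Withhold for all 3 undetected periods, earning 18 each, then 6 forever once detected.
Deviation value: 18(1−ρ^3)/(1−ρ) + 6ρ^3/(1−ρ); cooperation value: 12/(1−ρ).
IC: 12 ≥ 18(1−ρ^3) + 6ρ^3 = 18 − 12ρ^3.
So ρ^3 ≥ 6/12 = 1/2, giving ρ ≥ (1/2)^(1/3) ≈ 0.794.

0.794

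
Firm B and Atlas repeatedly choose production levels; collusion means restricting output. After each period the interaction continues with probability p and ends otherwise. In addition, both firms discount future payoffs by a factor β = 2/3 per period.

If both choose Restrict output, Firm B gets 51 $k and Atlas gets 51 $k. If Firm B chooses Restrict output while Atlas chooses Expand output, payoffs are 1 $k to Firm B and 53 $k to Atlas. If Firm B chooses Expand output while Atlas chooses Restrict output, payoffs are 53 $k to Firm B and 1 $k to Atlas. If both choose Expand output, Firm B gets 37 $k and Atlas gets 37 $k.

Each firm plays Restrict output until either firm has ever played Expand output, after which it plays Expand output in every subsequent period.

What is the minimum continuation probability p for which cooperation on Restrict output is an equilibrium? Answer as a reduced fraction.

With continuation probability p and discount β, the effective per-period discount factor is βp.
Grim-trigger IC: βp ≥ (53−51)/(53−37) = 1/8.
So p ≥ (1/8)/(2/3) = 3/16.

3/16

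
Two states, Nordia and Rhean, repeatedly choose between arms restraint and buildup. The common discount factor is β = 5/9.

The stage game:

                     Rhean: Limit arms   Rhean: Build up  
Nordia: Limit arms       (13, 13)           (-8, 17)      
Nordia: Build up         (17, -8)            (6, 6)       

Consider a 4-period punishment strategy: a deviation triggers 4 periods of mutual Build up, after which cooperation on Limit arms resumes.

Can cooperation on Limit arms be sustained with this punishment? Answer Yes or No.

Yes

A one-shot deviation gives 17 now, then 6 for 4 periods, then back to 13.
Gain from deviating: (17−13) today; loss: (13−6) in each of the next 4 periods.
No-deviation condition: (13−6)(β+…+β^4) ≥ 17−13, i.e. β+…+β^4 ≥ 4/7.
At β = 5/9: β+…+β^4 = 1.1309 ≥ 0.5714.
So cooperation is sustainable.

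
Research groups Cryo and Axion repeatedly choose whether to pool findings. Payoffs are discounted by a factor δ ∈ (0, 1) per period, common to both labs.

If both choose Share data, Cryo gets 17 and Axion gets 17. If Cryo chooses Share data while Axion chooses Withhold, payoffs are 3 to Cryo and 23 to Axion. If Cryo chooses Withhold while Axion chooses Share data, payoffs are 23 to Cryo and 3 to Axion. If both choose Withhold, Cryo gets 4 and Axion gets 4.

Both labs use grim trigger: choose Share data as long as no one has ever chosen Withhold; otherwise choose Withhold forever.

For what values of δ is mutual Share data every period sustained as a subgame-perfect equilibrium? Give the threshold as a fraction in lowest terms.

Under grim trigger the critical discount factor is (T−C)/(T−P) with T = 23, C = 17, P = 4.
δ* = (23−17)/(23−4) = 6/19.

6/19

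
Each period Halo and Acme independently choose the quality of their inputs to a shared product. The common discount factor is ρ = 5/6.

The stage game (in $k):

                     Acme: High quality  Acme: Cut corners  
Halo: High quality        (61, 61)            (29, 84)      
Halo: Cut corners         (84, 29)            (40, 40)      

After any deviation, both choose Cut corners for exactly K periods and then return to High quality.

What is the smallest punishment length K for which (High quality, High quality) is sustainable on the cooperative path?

2

Need Σ_{k=1}^{K} ρ^k ≥ (84−61)/(61−40) = 1.0952 at ρ = 5/6.
At K = 1 the sum is 0.8333 < 1.0952; at K = 2 it is 1.5278 ≥ 1.0952.
So the minimum punishment length is K = 2.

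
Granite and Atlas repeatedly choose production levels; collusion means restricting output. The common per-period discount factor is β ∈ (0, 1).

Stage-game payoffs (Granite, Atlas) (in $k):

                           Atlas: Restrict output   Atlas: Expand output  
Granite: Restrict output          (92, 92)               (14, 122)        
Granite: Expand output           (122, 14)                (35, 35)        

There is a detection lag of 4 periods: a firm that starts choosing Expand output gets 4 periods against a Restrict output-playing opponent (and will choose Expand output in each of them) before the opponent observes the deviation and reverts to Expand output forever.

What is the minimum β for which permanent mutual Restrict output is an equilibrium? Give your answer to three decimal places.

Deviating for the 4 undetected periods gains 122−92 = 30 per period over cooperation, then loses 92−35 = 57 per period forever once punishment starts.
Gain: 30(1 + β + … + β^3); loss: 57·β^4/(1−β).
No profitable deviation ⇔ 30(1−β^4) ≤ 57·β^4, i.e. β^4 ≥ 30/(30+57) = 10/29.
Hence β ≥ (10/29)^(1/4) ≈ 0.766.

0.766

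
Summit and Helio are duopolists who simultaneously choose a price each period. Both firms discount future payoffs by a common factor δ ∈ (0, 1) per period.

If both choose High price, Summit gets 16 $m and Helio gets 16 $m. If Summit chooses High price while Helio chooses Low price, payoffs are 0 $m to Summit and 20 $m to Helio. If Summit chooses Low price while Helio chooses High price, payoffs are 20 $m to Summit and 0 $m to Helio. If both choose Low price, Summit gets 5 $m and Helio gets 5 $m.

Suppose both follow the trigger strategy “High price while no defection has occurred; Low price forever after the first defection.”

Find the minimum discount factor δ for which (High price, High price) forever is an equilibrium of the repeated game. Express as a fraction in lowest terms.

Under grim trigger the critical discount factor is (T−C)/(T−P) with T = 20, C = 16, P = 5.
δ* = (20−16)/(20−5) = 4/15.

4/15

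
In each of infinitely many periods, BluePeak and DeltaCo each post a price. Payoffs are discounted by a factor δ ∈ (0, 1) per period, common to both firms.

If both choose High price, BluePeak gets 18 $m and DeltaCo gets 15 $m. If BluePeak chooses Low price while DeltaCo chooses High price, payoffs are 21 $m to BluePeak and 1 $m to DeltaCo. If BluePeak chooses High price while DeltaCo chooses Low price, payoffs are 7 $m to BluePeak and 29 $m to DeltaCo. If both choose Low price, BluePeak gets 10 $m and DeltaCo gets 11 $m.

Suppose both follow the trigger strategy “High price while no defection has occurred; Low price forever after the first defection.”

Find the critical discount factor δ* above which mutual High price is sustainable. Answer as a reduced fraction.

BluePeak: cooperation gives 18 each period; deviation gives 21 once then 10 forever.
  18/(1−δ) ≥ 21 + 10δ/(1−δ) ⇒ δ ≥ 3/11.
DeltaCo: cooperation gives 15 each period; deviation gives 29 once then 11 forever.
  δ ≥ 14/18 = 7/9.
Both must hold, so the binding constraint is DeltaCo's: δ ≥ 7/9.

7/9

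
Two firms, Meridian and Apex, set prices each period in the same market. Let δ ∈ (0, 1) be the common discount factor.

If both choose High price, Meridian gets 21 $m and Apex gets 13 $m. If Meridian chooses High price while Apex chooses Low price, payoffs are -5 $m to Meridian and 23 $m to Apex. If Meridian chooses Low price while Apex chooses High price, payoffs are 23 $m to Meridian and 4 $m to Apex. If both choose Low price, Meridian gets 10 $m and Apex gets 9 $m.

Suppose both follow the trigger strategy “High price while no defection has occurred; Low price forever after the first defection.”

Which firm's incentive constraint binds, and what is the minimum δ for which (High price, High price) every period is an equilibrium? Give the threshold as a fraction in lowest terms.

Meridian: cooperation gives 21 each period; deviation gives 23 once then 10 forever.
  21/(1−δ) ≥ 23 + 10δ/(1−δ) ⇒ δ ≥ 2/13.
Apex: cooperation gives 13 each period; deviation gives 23 once then 9 forever.
  δ ≥ 10/14 = 5/7.
Both must hold, so the binding constraint is Apex's: δ ≥ 5/7.

Apex; δ ≥ 5/7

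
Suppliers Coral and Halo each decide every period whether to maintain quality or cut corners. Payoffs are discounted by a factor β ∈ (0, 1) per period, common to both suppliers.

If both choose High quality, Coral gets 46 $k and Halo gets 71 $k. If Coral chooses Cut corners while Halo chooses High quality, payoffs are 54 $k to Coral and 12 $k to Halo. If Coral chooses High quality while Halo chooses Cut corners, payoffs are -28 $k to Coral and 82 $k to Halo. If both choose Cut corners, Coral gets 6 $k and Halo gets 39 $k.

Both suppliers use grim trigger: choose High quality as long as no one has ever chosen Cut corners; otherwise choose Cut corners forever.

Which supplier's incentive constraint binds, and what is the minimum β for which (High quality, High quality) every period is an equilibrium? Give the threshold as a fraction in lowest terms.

Halo; β ≥ 11/43

For Coral: deviation gain 54−46 = 8, per-period punishment loss 46−6 = 40. IC gives β ≥ 8/48 = 1/6.
For Halo: gain 11, loss 32 per period, so β ≥ 11/43.
The tighter constraint is Halo's, so cooperation needs β ≥ 11/43.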